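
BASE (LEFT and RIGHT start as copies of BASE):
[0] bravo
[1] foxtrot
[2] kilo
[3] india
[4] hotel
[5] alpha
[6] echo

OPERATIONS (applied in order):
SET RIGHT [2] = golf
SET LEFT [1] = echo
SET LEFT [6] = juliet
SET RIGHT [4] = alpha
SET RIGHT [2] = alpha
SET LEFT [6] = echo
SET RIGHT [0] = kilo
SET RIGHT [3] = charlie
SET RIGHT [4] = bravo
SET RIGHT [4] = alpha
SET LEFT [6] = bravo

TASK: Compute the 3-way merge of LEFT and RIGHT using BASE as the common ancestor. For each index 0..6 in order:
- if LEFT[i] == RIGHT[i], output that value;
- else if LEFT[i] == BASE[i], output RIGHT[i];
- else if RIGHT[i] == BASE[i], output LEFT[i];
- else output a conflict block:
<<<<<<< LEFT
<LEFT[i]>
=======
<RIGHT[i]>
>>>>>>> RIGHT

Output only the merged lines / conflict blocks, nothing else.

Answer: kilo
echo
alpha
charlie
alpha
alpha
bravo

Derivation:
Final LEFT:  [bravo, echo, kilo, india, hotel, alpha, bravo]
Final RIGHT: [kilo, foxtrot, alpha, charlie, alpha, alpha, echo]
i=0: L=bravo=BASE, R=kilo -> take RIGHT -> kilo
i=1: L=echo, R=foxtrot=BASE -> take LEFT -> echo
i=2: L=kilo=BASE, R=alpha -> take RIGHT -> alpha
i=3: L=india=BASE, R=charlie -> take RIGHT -> charlie
i=4: L=hotel=BASE, R=alpha -> take RIGHT -> alpha
i=5: L=alpha R=alpha -> agree -> alpha
i=6: L=bravo, R=echo=BASE -> take LEFT -> bravo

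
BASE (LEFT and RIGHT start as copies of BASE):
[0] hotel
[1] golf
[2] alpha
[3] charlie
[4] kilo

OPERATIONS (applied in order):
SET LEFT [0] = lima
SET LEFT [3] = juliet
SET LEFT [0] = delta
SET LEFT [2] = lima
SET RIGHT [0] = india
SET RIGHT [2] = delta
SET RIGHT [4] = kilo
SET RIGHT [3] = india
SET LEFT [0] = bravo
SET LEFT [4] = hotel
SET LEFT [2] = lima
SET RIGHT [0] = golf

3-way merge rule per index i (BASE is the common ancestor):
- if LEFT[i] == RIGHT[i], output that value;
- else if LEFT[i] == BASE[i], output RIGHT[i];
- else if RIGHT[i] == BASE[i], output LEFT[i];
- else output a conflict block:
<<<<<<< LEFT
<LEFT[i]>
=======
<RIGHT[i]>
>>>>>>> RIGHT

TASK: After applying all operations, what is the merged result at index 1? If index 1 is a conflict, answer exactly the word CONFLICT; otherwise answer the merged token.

Final LEFT:  [bravo, golf, lima, juliet, hotel]
Final RIGHT: [golf, golf, delta, india, kilo]
i=0: BASE=hotel L=bravo R=golf all differ -> CONFLICT
i=1: L=golf R=golf -> agree -> golf
i=2: BASE=alpha L=lima R=delta all differ -> CONFLICT
i=3: BASE=charlie L=juliet R=india all differ -> CONFLICT
i=4: L=hotel, R=kilo=BASE -> take LEFT -> hotel
Index 1 -> golf

Answer: golf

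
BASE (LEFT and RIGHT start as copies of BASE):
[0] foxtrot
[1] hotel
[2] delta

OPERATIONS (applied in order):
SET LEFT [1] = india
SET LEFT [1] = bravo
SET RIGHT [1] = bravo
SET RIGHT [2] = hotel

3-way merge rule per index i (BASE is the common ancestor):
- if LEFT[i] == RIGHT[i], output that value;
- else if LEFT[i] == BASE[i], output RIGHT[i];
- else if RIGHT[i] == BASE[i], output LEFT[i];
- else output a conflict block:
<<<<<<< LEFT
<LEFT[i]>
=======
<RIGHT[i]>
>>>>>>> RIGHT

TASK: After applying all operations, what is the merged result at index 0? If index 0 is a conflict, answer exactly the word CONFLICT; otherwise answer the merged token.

Final LEFT:  [foxtrot, bravo, delta]
Final RIGHT: [foxtrot, bravo, hotel]
i=0: L=foxtrot R=foxtrot -> agree -> foxtrot
i=1: L=bravo R=bravo -> agree -> bravo
i=2: L=delta=BASE, R=hotel -> take RIGHT -> hotel
Index 0 -> foxtrot

Answer: foxtrot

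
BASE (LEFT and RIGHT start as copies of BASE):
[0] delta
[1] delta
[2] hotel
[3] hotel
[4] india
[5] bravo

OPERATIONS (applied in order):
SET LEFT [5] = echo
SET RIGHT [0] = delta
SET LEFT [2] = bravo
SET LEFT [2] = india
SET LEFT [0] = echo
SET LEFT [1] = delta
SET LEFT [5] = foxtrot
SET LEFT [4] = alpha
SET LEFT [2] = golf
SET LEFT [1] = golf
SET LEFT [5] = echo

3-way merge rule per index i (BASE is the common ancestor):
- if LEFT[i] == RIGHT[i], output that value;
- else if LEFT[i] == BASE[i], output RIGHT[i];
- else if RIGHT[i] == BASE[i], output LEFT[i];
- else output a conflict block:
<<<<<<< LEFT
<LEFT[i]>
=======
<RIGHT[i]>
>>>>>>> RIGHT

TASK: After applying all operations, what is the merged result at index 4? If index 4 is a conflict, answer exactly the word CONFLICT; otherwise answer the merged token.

Final LEFT:  [echo, golf, golf, hotel, alpha, echo]
Final RIGHT: [delta, delta, hotel, hotel, india, bravo]
i=0: L=echo, R=delta=BASE -> take LEFT -> echo
i=1: L=golf, R=delta=BASE -> take LEFT -> golf
i=2: L=golf, R=hotel=BASE -> take LEFT -> golf
i=3: L=hotel R=hotel -> agree -> hotel
i=4: L=alpha, R=india=BASE -> take LEFT -> alpha
i=5: L=echo, R=bravo=BASE -> take LEFT -> echo
Index 4 -> alpha

Answer: alpha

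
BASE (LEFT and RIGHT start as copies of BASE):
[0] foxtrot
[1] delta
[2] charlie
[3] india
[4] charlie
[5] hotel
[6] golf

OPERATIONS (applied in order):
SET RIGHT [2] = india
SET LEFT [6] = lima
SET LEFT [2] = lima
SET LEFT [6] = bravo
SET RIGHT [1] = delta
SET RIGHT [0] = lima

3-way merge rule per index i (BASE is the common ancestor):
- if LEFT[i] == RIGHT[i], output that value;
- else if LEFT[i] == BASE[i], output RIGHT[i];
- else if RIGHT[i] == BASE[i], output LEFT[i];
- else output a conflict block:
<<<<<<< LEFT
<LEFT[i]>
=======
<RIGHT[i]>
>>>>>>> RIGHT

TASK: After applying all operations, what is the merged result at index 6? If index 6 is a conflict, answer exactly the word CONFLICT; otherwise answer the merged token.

Final LEFT:  [foxtrot, delta, lima, india, charlie, hotel, bravo]
Final RIGHT: [lima, delta, india, india, charlie, hotel, golf]
i=0: L=foxtrot=BASE, R=lima -> take RIGHT -> lima
i=1: L=delta R=delta -> agree -> delta
i=2: BASE=charlie L=lima R=india all differ -> CONFLICT
i=3: L=india R=india -> agree -> india
i=4: L=charlie R=charlie -> agree -> charlie
i=5: L=hotel R=hotel -> agree -> hotel
i=6: L=bravo, R=golf=BASE -> take LEFT -> bravo
Index 6 -> bravo

Answer: bravo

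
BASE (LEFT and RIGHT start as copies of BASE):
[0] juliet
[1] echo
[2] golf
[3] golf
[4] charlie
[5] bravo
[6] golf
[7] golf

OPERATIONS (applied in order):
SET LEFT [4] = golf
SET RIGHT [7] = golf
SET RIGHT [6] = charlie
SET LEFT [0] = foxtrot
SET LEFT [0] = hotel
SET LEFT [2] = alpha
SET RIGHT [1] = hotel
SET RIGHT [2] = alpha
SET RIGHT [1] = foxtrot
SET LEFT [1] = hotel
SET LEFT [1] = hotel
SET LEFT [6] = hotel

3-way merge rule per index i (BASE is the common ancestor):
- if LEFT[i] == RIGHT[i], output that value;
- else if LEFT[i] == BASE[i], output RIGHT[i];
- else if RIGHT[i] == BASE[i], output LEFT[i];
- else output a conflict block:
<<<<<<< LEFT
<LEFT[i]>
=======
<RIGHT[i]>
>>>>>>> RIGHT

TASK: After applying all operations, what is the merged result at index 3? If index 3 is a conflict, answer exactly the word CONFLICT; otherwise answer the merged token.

Answer: golf

Derivation:
Final LEFT:  [hotel, hotel, alpha, golf, golf, bravo, hotel, golf]
Final RIGHT: [juliet, foxtrot, alpha, golf, charlie, bravo, charlie, golf]
i=0: L=hotel, R=juliet=BASE -> take LEFT -> hotel
i=1: BASE=echo L=hotel R=foxtrot all differ -> CONFLICT
i=2: L=alpha R=alpha -> agree -> alpha
i=3: L=golf R=golf -> agree -> golf
i=4: L=golf, R=charlie=BASE -> take LEFT -> golf
i=5: L=bravo R=bravo -> agree -> bravo
i=6: BASE=golf L=hotel R=charlie all differ -> CONFLICT
i=7: L=golf R=golf -> agree -> golf
Index 3 -> golf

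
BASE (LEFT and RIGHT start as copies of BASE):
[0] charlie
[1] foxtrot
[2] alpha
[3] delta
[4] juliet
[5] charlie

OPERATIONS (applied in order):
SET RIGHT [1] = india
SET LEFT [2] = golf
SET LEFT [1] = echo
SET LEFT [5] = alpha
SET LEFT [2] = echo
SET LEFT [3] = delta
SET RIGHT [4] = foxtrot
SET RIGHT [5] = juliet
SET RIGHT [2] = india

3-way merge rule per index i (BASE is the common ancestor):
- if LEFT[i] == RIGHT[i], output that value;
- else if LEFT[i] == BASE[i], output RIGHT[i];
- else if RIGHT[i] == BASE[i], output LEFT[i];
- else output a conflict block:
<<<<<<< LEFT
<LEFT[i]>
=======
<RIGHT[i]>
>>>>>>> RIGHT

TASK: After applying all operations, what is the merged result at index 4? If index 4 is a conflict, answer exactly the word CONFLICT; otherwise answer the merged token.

Answer: foxtrot

Derivation:
Final LEFT:  [charlie, echo, echo, delta, juliet, alpha]
Final RIGHT: [charlie, india, india, delta, foxtrot, juliet]
i=0: L=charlie R=charlie -> agree -> charlie
i=1: BASE=foxtrot L=echo R=india all differ -> CONFLICT
i=2: BASE=alpha L=echo R=india all differ -> CONFLICT
i=3: L=delta R=delta -> agree -> delta
i=4: L=juliet=BASE, R=foxtrot -> take RIGHT -> foxtrot
i=5: BASE=charlie L=alpha R=juliet all differ -> CONFLICT
Index 4 -> foxtrot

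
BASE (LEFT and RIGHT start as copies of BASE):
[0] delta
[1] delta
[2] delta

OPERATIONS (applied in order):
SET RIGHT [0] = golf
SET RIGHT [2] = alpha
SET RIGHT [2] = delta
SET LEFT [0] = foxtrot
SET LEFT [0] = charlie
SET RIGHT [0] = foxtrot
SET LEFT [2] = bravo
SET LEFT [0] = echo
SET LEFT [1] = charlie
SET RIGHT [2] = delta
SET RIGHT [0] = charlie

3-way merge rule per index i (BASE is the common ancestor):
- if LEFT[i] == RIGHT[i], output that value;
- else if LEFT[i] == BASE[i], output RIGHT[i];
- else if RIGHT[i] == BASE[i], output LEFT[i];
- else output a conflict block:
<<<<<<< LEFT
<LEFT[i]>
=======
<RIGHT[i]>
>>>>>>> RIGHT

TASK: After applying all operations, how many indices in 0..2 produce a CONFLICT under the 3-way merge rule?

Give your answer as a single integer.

Final LEFT:  [echo, charlie, bravo]
Final RIGHT: [charlie, delta, delta]
i=0: BASE=delta L=echo R=charlie all differ -> CONFLICT
i=1: L=charlie, R=delta=BASE -> take LEFT -> charlie
i=2: L=bravo, R=delta=BASE -> take LEFT -> bravo
Conflict count: 1

Answer: 1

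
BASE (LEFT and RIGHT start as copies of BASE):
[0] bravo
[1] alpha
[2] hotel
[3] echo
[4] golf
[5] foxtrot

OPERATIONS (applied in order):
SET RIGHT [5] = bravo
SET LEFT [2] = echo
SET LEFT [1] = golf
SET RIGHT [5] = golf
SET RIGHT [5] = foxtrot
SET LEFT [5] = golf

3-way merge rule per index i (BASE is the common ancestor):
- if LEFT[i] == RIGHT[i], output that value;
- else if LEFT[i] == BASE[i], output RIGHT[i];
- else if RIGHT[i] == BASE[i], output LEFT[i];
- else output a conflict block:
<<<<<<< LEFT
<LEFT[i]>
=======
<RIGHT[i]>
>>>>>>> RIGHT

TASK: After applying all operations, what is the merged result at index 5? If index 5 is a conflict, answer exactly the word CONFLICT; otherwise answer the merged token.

Answer: golf

Derivation:
Final LEFT:  [bravo, golf, echo, echo, golf, golf]
Final RIGHT: [bravo, alpha, hotel, echo, golf, foxtrot]
i=0: L=bravo R=bravo -> agree -> bravo
i=1: L=golf, R=alpha=BASE -> take LEFT -> golf
i=2: L=echo, R=hotel=BASE -> take LEFT -> echo
i=3: L=echo R=echo -> agree -> echo
i=4: L=golf R=golf -> agree -> golf
i=5: L=golf, R=foxtrot=BASE -> take LEFT -> golf
Index 5 -> golf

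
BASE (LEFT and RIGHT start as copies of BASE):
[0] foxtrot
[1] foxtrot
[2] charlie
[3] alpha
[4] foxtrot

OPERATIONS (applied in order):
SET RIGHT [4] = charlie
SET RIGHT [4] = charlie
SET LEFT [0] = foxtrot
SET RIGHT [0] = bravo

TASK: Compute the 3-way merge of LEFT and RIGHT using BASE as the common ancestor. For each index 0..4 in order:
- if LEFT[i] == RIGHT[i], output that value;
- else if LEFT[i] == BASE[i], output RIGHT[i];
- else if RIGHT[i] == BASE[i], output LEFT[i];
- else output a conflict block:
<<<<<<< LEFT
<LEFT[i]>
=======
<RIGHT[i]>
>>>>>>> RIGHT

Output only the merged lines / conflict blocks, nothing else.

Answer: bravo
foxtrot
charlie
alpha
charlie

Derivation:
Final LEFT:  [foxtrot, foxtrot, charlie, alpha, foxtrot]
Final RIGHT: [bravo, foxtrot, charlie, alpha, charlie]
i=0: L=foxtrot=BASE, R=bravo -> take RIGHT -> bravo
i=1: L=foxtrot R=foxtrot -> agree -> foxtrot
i=2: L=charlie R=charlie -> agree -> charlie
i=3: L=alpha R=alpha -> agree -> alpha
i=4: L=foxtrot=BASE, R=charlie -> take RIGHT -> charlie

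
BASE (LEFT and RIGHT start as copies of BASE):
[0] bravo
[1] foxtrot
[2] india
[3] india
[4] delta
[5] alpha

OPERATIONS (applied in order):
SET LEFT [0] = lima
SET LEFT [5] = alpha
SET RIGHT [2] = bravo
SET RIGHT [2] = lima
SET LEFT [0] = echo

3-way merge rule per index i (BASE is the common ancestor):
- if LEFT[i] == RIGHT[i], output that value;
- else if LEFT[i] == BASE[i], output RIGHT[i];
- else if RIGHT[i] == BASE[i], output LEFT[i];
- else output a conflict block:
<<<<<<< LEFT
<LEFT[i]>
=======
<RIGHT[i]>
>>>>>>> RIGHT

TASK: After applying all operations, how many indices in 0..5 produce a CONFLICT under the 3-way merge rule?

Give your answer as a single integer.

Final LEFT:  [echo, foxtrot, india, india, delta, alpha]
Final RIGHT: [bravo, foxtrot, lima, india, delta, alpha]
i=0: L=echo, R=bravo=BASE -> take LEFT -> echo
i=1: L=foxtrot R=foxtrot -> agree -> foxtrot
i=2: L=india=BASE, R=lima -> take RIGHT -> lima
i=3: L=india R=india -> agree -> india
i=4: L=delta R=delta -> agree -> delta
i=5: L=alpha R=alpha -> agree -> alpha
Conflict count: 0

Answer: 0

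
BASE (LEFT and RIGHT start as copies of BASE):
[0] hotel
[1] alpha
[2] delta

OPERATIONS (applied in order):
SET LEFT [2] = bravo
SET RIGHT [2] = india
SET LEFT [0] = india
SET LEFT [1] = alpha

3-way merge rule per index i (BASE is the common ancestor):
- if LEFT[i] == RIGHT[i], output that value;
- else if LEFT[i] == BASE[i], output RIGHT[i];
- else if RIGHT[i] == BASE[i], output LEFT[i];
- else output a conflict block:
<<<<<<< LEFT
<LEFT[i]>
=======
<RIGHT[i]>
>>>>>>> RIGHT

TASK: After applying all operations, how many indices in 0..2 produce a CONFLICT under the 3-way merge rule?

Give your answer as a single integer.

Answer: 1

Derivation:
Final LEFT:  [india, alpha, bravo]
Final RIGHT: [hotel, alpha, india]
i=0: L=india, R=hotel=BASE -> take LEFT -> india
i=1: L=alpha R=alpha -> agree -> alpha
i=2: BASE=delta L=bravo R=india all differ -> CONFLICT
Conflict count: 1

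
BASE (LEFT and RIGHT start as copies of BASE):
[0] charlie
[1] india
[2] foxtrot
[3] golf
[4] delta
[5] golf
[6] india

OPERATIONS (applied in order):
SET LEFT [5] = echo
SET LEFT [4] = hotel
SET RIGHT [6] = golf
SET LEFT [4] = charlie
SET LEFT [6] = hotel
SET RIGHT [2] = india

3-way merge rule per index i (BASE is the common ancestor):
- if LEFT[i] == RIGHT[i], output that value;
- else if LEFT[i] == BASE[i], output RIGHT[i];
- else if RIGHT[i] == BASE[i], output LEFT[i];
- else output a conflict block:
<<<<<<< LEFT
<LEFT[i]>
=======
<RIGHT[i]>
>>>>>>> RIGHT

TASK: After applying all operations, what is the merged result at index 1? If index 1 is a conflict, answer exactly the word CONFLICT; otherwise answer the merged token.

Answer: india

Derivation:
Final LEFT:  [charlie, india, foxtrot, golf, charlie, echo, hotel]
Final RIGHT: [charlie, india, india, golf, delta, golf, golf]
i=0: L=charlie R=charlie -> agree -> charlie
i=1: L=india R=india -> agree -> india
i=2: L=foxtrot=BASE, R=india -> take RIGHT -> india
i=3: L=golf R=golf -> agree -> golf
i=4: L=charlie, R=delta=BASE -> take LEFT -> charlie
i=5: L=echo, R=golf=BASE -> take LEFT -> echo
i=6: BASE=india L=hotel R=golf all differ -> CONFLICT
Index 1 -> india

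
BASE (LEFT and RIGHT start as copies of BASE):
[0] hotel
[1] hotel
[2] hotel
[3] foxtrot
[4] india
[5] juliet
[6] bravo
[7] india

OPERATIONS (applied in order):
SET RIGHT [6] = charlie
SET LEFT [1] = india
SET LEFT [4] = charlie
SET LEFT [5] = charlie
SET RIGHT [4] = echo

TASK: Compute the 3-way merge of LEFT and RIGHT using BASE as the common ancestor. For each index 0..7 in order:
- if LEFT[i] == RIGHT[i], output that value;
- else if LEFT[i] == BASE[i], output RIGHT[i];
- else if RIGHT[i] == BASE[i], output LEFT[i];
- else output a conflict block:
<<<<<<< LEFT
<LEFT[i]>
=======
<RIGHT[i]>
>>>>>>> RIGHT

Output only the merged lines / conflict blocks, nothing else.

Answer: hotel
india
hotel
foxtrot
<<<<<<< LEFT
charlie
=======
echo
>>>>>>> RIGHT
charlie
charlie
india

Derivation:
Final LEFT:  [hotel, india, hotel, foxtrot, charlie, charlie, bravo, india]
Final RIGHT: [hotel, hotel, hotel, foxtrot, echo, juliet, charlie, india]
i=0: L=hotel R=hotel -> agree -> hotel
i=1: L=india, R=hotel=BASE -> take LEFT -> india
i=2: L=hotel R=hotel -> agree -> hotel
i=3: L=foxtrot R=foxtrot -> agree -> foxtrot
i=4: BASE=india L=charlie R=echo all differ -> CONFLICT
i=5: L=charlie, R=juliet=BASE -> take LEFT -> charlie
i=6: L=bravo=BASE, R=charlie -> take RIGHT -> charlie
i=7: L=india R=india -> agree -> india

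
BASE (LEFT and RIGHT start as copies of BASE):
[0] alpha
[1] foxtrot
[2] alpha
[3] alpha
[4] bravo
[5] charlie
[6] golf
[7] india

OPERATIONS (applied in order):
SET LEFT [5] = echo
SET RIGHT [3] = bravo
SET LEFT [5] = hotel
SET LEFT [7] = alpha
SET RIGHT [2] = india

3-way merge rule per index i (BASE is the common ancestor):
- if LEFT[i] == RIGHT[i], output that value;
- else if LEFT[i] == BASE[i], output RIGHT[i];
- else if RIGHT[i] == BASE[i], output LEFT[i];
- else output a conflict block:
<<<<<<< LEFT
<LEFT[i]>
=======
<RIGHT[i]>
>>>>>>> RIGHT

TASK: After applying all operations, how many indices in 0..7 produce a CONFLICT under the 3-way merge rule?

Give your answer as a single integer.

Answer: 0

Derivation:
Final LEFT:  [alpha, foxtrot, alpha, alpha, bravo, hotel, golf, alpha]
Final RIGHT: [alpha, foxtrot, india, bravo, bravo, charlie, golf, india]
i=0: L=alpha R=alpha -> agree -> alpha
i=1: L=foxtrot R=foxtrot -> agree -> foxtrot
i=2: L=alpha=BASE, R=india -> take RIGHT -> india
i=3: L=alpha=BASE, R=bravo -> take RIGHT -> bravo
i=4: L=bravo R=bravo -> agree -> bravo
i=5: L=hotel, R=charlie=BASE -> take LEFT -> hotel
i=6: L=golf R=golf -> agree -> golf
i=7: L=alpha, R=india=BASE -> take LEFT -> alpha
Conflict count: 0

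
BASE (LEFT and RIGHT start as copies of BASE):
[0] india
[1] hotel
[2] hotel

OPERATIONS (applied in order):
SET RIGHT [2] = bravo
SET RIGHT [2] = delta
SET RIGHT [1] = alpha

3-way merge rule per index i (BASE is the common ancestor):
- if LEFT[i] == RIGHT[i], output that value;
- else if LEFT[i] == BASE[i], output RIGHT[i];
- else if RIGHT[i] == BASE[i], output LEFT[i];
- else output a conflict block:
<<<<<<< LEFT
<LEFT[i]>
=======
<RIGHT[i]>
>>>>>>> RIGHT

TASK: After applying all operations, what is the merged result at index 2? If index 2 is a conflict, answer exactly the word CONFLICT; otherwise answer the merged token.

Answer: delta

Derivation:
Final LEFT:  [india, hotel, hotel]
Final RIGHT: [india, alpha, delta]
i=0: L=india R=india -> agree -> india
i=1: L=hotel=BASE, R=alpha -> take RIGHT -> alpha
i=2: L=hotel=BASE, R=delta -> take RIGHT -> delta
Index 2 -> delta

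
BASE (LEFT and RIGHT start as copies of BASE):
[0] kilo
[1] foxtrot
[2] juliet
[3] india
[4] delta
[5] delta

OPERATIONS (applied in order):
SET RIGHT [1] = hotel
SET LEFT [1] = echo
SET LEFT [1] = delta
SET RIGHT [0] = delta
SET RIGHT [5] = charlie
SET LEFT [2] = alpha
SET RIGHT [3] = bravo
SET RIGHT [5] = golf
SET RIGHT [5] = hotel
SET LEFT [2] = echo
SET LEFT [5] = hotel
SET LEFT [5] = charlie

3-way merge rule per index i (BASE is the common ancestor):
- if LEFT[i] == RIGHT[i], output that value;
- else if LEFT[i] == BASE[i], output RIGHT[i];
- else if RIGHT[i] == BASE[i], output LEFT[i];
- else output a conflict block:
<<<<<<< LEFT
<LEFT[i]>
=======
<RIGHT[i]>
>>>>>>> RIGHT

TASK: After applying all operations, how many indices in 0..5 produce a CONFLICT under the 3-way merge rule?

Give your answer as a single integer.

Final LEFT:  [kilo, delta, echo, india, delta, charlie]
Final RIGHT: [delta, hotel, juliet, bravo, delta, hotel]
i=0: L=kilo=BASE, R=delta -> take RIGHT -> delta
i=1: BASE=foxtrot L=delta R=hotel all differ -> CONFLICT
i=2: L=echo, R=juliet=BASE -> take LEFT -> echo
i=3: L=india=BASE, R=bravo -> take RIGHT -> bravo
i=4: L=delta R=delta -> agree -> delta
i=5: BASE=delta L=charlie R=hotel all differ -> CONFLICT
Conflict count: 2

Answer: 2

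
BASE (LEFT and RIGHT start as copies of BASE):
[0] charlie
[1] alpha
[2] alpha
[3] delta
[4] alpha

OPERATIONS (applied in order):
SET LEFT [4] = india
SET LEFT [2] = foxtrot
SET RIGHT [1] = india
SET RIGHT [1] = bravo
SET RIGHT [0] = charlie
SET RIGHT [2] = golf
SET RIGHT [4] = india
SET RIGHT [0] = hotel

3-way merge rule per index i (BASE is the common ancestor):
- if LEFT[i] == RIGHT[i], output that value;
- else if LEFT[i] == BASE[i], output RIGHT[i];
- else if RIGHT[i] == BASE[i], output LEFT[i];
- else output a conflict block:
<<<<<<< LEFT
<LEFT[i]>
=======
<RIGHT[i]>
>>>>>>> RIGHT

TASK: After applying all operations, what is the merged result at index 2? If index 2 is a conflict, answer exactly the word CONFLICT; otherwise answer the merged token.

Answer: CONFLICT

Derivation:
Final LEFT:  [charlie, alpha, foxtrot, delta, india]
Final RIGHT: [hotel, bravo, golf, delta, india]
i=0: L=charlie=BASE, R=hotel -> take RIGHT -> hotel
i=1: L=alpha=BASE, R=bravo -> take RIGHT -> bravo
i=2: BASE=alpha L=foxtrot R=golf all differ -> CONFLICT
i=3: L=delta R=delta -> agree -> delta
i=4: L=india R=india -> agree -> india
Index 2 -> CONFLICT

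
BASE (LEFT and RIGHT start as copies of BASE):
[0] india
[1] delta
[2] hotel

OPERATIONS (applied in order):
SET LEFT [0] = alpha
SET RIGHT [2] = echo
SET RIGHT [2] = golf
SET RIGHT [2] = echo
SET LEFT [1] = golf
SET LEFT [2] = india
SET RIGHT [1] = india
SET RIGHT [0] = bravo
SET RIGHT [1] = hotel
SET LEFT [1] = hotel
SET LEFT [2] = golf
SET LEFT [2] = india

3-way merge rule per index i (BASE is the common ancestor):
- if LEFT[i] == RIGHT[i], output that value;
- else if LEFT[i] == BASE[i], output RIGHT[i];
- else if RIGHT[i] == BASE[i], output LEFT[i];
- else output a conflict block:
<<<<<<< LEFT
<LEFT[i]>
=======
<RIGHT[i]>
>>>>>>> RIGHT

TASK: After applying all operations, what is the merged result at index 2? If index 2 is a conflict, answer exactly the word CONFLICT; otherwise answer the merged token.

Answer: CONFLICT

Derivation:
Final LEFT:  [alpha, hotel, india]
Final RIGHT: [bravo, hotel, echo]
i=0: BASE=india L=alpha R=bravo all differ -> CONFLICT
i=1: L=hotel R=hotel -> agree -> hotel
i=2: BASE=hotel L=india R=echo all differ -> CONFLICT
Index 2 -> CONFLICT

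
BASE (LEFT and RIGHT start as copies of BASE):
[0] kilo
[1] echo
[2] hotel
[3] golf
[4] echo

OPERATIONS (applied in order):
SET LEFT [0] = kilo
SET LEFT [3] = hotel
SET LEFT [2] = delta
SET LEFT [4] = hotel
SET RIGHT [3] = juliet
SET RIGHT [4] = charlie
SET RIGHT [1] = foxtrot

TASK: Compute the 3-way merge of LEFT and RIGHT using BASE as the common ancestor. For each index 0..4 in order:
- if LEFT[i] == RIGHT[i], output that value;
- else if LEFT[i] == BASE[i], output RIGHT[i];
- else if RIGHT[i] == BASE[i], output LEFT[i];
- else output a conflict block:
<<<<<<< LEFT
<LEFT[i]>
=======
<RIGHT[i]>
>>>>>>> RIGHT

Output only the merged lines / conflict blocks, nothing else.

Answer: kilo
foxtrot
delta
<<<<<<< LEFT
hotel
=======
juliet
>>>>>>> RIGHT
<<<<<<< LEFT
hotel
=======
charlie
>>>>>>> RIGHT

Derivation:
Final LEFT:  [kilo, echo, delta, hotel, hotel]
Final RIGHT: [kilo, foxtrot, hotel, juliet, charlie]
i=0: L=kilo R=kilo -> agree -> kilo
i=1: L=echo=BASE, R=foxtrot -> take RIGHT -> foxtrot
i=2: L=delta, R=hotel=BASE -> take LEFT -> delta
i=3: BASE=golf L=hotel R=juliet all differ -> CONFLICT
i=4: BASE=echo L=hotel R=charlie all differ -> CONFLICT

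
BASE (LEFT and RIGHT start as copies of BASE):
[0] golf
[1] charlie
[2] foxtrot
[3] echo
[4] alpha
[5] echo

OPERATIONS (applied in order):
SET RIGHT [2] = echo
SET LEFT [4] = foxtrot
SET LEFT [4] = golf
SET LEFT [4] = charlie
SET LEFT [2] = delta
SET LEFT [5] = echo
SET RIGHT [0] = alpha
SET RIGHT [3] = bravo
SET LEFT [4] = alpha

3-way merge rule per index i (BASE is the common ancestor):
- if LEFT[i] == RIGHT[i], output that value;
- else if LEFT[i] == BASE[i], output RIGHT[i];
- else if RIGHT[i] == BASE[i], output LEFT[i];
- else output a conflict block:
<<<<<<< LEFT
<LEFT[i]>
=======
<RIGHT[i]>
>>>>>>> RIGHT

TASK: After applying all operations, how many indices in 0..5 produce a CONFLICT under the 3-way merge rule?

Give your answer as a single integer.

Final LEFT:  [golf, charlie, delta, echo, alpha, echo]
Final RIGHT: [alpha, charlie, echo, bravo, alpha, echo]
i=0: L=golf=BASE, R=alpha -> take RIGHT -> alpha
i=1: L=charlie R=charlie -> agree -> charlie
i=2: BASE=foxtrot L=delta R=echo all differ -> CONFLICT
i=3: L=echo=BASE, R=bravo -> take RIGHT -> bravo
i=4: L=alpha R=alpha -> agree -> alpha
i=5: L=echo R=echo -> agree -> echo
Conflict count: 1

Answer: 1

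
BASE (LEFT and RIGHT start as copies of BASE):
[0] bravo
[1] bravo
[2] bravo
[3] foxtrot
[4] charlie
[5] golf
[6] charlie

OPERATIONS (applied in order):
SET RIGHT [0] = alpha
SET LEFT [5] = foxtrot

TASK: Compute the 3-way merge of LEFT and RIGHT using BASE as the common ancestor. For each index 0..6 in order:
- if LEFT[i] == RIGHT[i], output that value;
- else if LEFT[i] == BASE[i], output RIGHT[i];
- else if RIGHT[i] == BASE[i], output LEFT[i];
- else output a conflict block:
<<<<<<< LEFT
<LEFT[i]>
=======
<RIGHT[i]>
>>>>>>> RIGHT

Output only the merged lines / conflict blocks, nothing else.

Final LEFT:  [bravo, bravo, bravo, foxtrot, charlie, foxtrot, charlie]
Final RIGHT: [alpha, bravo, bravo, foxtrot, charlie, golf, charlie]
i=0: L=bravo=BASE, R=alpha -> take RIGHT -> alpha
i=1: L=bravo R=bravo -> agree -> bravo
i=2: L=bravo R=bravo -> agree -> bravo
i=3: L=foxtrot R=foxtrot -> agree -> foxtrot
i=4: L=charlie R=charlie -> agree -> charlie
i=5: L=foxtrot, R=golf=BASE -> take LEFT -> foxtrot
i=6: L=charlie R=charlie -> agree -> charlie

Answer: alpha
bravo
bravo
foxtrot
charlie
foxtrot
charlie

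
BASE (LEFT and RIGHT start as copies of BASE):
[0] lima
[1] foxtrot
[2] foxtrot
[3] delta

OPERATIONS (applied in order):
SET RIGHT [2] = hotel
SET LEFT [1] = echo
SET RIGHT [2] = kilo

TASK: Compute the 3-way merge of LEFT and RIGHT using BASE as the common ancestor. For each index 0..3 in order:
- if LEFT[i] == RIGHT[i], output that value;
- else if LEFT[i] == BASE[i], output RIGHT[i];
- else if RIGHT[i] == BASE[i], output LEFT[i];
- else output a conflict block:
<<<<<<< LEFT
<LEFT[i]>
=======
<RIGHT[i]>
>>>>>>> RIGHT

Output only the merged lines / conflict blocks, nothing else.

Answer: lima
echo
kilo
delta

Derivation:
Final LEFT:  [lima, echo, foxtrot, delta]
Final RIGHT: [lima, foxtrot, kilo, delta]
i=0: L=lima R=lima -> agree -> lima
i=1: L=echo, R=foxtrot=BASE -> take LEFT -> echo
i=2: L=foxtrot=BASE, R=kilo -> take RIGHT -> kilo
i=3: L=delta R=delta -> agree -> delta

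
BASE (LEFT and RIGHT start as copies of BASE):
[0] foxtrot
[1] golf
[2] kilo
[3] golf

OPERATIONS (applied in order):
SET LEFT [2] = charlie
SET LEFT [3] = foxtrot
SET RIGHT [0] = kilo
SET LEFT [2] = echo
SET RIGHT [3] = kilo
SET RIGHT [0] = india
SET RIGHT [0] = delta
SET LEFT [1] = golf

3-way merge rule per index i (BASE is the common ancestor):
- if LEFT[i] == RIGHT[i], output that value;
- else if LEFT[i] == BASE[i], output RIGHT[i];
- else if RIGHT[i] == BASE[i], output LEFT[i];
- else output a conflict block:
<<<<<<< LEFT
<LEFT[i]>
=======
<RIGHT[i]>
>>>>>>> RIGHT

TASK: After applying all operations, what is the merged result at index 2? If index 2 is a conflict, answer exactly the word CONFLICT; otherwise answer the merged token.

Final LEFT:  [foxtrot, golf, echo, foxtrot]
Final RIGHT: [delta, golf, kilo, kilo]
i=0: L=foxtrot=BASE, R=delta -> take RIGHT -> delta
i=1: L=golf R=golf -> agree -> golf
i=2: L=echo, R=kilo=BASE -> take LEFT -> echo
i=3: BASE=golf L=foxtrot R=kilo all differ -> CONFLICT
Index 2 -> echo

Answer: echo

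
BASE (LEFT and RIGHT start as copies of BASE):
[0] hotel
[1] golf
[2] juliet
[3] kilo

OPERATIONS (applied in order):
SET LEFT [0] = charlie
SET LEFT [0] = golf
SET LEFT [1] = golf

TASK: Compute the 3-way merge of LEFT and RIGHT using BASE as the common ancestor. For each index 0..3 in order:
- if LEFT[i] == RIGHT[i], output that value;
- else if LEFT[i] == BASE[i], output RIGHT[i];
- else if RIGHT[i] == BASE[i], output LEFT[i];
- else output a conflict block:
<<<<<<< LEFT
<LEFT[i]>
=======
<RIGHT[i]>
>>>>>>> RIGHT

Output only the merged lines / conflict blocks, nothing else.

Answer: golf
golf
juliet
kilo

Derivation:
Final LEFT:  [golf, golf, juliet, kilo]
Final RIGHT: [hotel, golf, juliet, kilo]
i=0: L=golf, R=hotel=BASE -> take LEFT -> golf
i=1: L=golf R=golf -> agree -> golf
i=2: L=juliet R=juliet -> agree -> juliet
i=3: L=kilo R=kilo -> agree -> kilo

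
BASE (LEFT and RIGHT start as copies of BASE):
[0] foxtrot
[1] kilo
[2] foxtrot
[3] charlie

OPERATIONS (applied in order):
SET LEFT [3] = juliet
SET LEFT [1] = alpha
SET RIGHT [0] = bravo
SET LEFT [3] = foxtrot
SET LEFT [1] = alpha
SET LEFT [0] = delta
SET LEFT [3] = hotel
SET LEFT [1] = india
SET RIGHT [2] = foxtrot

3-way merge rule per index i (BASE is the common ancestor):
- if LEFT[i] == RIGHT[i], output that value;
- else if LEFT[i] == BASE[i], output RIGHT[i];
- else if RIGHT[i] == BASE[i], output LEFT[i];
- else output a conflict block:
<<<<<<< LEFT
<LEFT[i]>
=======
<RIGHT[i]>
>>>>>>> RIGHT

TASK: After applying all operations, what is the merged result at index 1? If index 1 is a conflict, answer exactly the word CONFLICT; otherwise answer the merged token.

Final LEFT:  [delta, india, foxtrot, hotel]
Final RIGHT: [bravo, kilo, foxtrot, charlie]
i=0: BASE=foxtrot L=delta R=bravo all differ -> CONFLICT
i=1: L=india, R=kilo=BASE -> take LEFT -> india
i=2: L=foxtrot R=foxtrot -> agree -> foxtrot
i=3: L=hotel, R=charlie=BASE -> take LEFT -> hotel
Index 1 -> india

Answer: india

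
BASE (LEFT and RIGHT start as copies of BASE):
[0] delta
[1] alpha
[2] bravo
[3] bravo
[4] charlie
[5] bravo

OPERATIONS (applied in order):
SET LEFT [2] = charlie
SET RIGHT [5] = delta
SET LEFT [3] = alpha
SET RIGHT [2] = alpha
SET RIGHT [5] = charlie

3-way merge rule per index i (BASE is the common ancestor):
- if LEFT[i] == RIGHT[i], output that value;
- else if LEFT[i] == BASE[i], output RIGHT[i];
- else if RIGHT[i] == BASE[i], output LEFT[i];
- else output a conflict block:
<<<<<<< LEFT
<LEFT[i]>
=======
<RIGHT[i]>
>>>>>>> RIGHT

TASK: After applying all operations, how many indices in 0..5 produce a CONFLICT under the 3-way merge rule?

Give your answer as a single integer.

Final LEFT:  [delta, alpha, charlie, alpha, charlie, bravo]
Final RIGHT: [delta, alpha, alpha, bravo, charlie, charlie]
i=0: L=delta R=delta -> agree -> delta
i=1: L=alpha R=alpha -> agree -> alpha
i=2: BASE=bravo L=charlie R=alpha all differ -> CONFLICT
i=3: L=alpha, R=bravo=BASE -> take LEFT -> alpha
i=4: L=charlie R=charlie -> agree -> charlie
i=5: L=bravo=BASE, R=charlie -> take RIGHT -> charlie
Conflict count: 1

Answer: 1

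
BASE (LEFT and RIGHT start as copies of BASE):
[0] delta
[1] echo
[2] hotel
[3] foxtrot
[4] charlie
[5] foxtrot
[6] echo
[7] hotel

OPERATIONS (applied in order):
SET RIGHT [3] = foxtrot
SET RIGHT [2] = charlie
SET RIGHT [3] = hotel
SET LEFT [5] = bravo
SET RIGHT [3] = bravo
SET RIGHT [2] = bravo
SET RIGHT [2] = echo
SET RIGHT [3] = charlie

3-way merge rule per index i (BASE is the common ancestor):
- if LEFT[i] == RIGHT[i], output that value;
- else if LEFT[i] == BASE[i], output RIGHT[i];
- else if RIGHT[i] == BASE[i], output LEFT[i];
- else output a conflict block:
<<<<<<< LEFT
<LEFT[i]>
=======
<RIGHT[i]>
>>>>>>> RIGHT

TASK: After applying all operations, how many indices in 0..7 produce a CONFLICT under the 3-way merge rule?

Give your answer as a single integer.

Final LEFT:  [delta, echo, hotel, foxtrot, charlie, bravo, echo, hotel]
Final RIGHT: [delta, echo, echo, charlie, charlie, foxtrot, echo, hotel]
i=0: L=delta R=delta -> agree -> delta
i=1: L=echo R=echo -> agree -> echo
i=2: L=hotel=BASE, R=echo -> take RIGHT -> echo
i=3: L=foxtrot=BASE, R=charlie -> take RIGHT -> charlie
i=4: L=charlie R=charlie -> agree -> charlie
i=5: L=bravo, R=foxtrot=BASE -> take LEFT -> bravo
i=6: L=echo R=echo -> agree -> echo
i=7: L=hotel R=hotel -> agree -> hotel
Conflict count: 0

Answer: 0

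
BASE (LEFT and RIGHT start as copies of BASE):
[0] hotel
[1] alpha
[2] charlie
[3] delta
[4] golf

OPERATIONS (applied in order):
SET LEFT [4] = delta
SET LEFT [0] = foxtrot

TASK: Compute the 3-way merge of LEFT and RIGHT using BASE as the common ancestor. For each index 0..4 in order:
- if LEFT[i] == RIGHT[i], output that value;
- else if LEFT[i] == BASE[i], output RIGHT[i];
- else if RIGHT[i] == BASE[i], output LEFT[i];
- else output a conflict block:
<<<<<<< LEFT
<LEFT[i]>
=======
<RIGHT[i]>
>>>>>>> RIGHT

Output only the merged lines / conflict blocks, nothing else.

Answer: foxtrot
alpha
charlie
delta
delta

Derivation:
Final LEFT:  [foxtrot, alpha, charlie, delta, delta]
Final RIGHT: [hotel, alpha, charlie, delta, golf]
i=0: L=foxtrot, R=hotel=BASE -> take LEFT -> foxtrot
i=1: L=alpha R=alpha -> agree -> alpha
i=2: L=charlie R=charlie -> agree -> charlie
i=3: L=delta R=delta -> agree -> delta
i=4: L=delta, R=golf=BASE -> take LEFT -> delta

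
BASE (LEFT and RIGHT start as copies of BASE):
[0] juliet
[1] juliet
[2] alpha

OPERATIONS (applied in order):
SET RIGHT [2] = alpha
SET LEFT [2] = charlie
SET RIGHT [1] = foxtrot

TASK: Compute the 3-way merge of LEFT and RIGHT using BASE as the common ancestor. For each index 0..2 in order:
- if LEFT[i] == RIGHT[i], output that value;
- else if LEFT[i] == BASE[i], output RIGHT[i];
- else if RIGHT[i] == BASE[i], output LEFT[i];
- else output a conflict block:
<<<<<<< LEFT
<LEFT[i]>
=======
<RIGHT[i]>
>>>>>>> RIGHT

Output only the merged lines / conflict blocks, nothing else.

Answer: juliet
foxtrot
charlie

Derivation:
Final LEFT:  [juliet, juliet, charlie]
Final RIGHT: [juliet, foxtrot, alpha]
i=0: L=juliet R=juliet -> agree -> juliet
i=1: L=juliet=BASE, R=foxtrot -> take RIGHT -> foxtrot
i=2: L=charlie, R=alpha=BASE -> take LEFT -> charlie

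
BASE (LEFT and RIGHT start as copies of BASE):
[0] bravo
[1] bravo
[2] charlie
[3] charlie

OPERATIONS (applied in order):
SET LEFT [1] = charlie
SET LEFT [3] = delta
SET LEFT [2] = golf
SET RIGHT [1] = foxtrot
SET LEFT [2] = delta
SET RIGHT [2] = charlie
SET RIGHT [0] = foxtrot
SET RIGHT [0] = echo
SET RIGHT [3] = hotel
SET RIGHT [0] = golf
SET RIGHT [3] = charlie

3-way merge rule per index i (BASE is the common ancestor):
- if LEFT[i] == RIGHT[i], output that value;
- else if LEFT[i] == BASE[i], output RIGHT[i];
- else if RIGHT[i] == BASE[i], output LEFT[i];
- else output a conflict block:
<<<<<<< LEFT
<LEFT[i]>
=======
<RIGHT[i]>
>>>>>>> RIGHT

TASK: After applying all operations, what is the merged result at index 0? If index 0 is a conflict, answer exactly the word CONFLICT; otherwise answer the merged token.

Final LEFT:  [bravo, charlie, delta, delta]
Final RIGHT: [golf, foxtrot, charlie, charlie]
i=0: L=bravo=BASE, R=golf -> take RIGHT -> golf
i=1: BASE=bravo L=charlie R=foxtrot all differ -> CONFLICT
i=2: L=delta, R=charlie=BASE -> take LEFT -> delta
i=3: L=delta, R=charlie=BASE -> take LEFT -> delta
Index 0 -> golf

Answer: golf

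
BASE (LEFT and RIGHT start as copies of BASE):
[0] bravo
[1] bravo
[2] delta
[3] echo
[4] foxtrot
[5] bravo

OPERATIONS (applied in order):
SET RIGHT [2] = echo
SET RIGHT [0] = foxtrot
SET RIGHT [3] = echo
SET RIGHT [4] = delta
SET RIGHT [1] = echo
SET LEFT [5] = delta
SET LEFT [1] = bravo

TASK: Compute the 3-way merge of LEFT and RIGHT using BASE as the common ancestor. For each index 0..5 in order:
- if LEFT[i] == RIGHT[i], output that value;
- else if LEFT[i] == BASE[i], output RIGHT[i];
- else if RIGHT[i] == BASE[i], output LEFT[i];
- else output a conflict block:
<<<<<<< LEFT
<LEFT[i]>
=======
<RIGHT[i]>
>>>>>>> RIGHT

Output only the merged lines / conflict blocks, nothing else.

Answer: foxtrot
echo
echo
echo
delta
delta

Derivation:
Final LEFT:  [bravo, bravo, delta, echo, foxtrot, delta]
Final RIGHT: [foxtrot, echo, echo, echo, delta, bravo]
i=0: L=bravo=BASE, R=foxtrot -> take RIGHT -> foxtrot
i=1: L=bravo=BASE, R=echo -> take RIGHT -> echo
i=2: L=delta=BASE, R=echo -> take RIGHT -> echo
i=3: L=echo R=echo -> agree -> echo
i=4: L=foxtrot=BASE, R=delta -> take RIGHT -> delta
i=5: L=delta, R=bravo=BASE -> take LEFT -> delta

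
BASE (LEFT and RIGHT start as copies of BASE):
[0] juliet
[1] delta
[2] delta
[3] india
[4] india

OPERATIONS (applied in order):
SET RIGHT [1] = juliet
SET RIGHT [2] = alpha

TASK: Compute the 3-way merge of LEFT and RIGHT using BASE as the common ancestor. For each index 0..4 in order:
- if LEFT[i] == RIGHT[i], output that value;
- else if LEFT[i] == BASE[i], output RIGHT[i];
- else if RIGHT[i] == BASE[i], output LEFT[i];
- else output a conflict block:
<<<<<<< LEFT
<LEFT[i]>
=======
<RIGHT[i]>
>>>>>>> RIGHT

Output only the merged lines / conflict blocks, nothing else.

Final LEFT:  [juliet, delta, delta, india, india]
Final RIGHT: [juliet, juliet, alpha, india, india]
i=0: L=juliet R=juliet -> agree -> juliet
i=1: L=delta=BASE, R=juliet -> take RIGHT -> juliet
i=2: L=delta=BASE, R=alpha -> take RIGHT -> alpha
i=3: L=india R=india -> agree -> india
i=4: L=india R=india -> agree -> india

Answer: juliet
juliet
alpha
india
india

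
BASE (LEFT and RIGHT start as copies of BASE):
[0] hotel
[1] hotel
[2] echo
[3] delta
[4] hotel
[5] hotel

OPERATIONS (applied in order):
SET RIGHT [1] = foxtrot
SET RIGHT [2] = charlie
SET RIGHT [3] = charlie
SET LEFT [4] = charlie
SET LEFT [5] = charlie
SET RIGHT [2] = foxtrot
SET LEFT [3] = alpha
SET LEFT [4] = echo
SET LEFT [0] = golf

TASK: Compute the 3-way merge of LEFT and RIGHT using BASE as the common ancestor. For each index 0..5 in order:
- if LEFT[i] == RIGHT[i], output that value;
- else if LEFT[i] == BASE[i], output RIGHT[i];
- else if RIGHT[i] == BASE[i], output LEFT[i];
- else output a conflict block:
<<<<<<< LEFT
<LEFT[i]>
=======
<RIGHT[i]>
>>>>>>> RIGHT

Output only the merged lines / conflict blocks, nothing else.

Final LEFT:  [golf, hotel, echo, alpha, echo, charlie]
Final RIGHT: [hotel, foxtrot, foxtrot, charlie, hotel, hotel]
i=0: L=golf, R=hotel=BASE -> take LEFT -> golf
i=1: L=hotel=BASE, R=foxtrot -> take RIGHT -> foxtrot
i=2: L=echo=BASE, R=foxtrot -> take RIGHT -> foxtrot
i=3: BASE=delta L=alpha R=charlie all differ -> CONFLICT
i=4: L=echo, R=hotel=BASE -> take LEFT -> echo
i=5: L=charlie, R=hotel=BASE -> take LEFT -> charlie

Answer: golf
foxtrot
foxtrot
<<<<<<< LEFT
alpha
=======
charlie
>>>>>>> RIGHT
echo
charlie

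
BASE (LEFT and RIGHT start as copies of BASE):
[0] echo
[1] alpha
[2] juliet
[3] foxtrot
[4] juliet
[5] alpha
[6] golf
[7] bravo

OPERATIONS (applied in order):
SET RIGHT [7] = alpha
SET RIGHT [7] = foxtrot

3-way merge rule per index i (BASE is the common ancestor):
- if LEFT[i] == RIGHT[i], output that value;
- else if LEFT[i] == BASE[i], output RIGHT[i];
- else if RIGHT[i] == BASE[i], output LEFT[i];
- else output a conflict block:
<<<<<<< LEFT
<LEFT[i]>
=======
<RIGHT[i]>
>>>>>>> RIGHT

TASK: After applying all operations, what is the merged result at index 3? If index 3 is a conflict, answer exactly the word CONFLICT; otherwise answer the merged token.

Answer: foxtrot

Derivation:
Final LEFT:  [echo, alpha, juliet, foxtrot, juliet, alpha, golf, bravo]
Final RIGHT: [echo, alpha, juliet, foxtrot, juliet, alpha, golf, foxtrot]
i=0: L=echo R=echo -> agree -> echo
i=1: L=alpha R=alpha -> agree -> alpha
i=2: L=juliet R=juliet -> agree -> juliet
i=3: L=foxtrot R=foxtrot -> agree -> foxtrot
i=4: L=juliet R=juliet -> agree -> juliet
i=5: L=alpha R=alpha -> agree -> alpha
i=6: L=golf R=golf -> agree -> golf
i=7: L=bravo=BASE, R=foxtrot -> take RIGHT -> foxtrot
Index 3 -> foxtrot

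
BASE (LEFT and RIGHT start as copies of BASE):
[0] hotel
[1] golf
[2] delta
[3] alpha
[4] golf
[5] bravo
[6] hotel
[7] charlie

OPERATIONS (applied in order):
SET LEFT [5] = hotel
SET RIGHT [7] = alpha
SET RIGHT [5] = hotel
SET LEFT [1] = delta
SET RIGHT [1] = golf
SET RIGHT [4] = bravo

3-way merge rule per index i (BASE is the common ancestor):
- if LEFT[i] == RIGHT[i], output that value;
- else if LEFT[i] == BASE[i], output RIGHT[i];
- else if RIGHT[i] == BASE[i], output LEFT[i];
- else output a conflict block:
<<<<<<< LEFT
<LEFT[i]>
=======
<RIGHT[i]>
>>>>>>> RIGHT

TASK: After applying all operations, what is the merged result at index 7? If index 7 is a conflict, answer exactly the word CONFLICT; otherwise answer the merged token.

Answer: alpha

Derivation:
Final LEFT:  [hotel, delta, delta, alpha, golf, hotel, hotel, charlie]
Final RIGHT: [hotel, golf, delta, alpha, bravo, hotel, hotel, alpha]
i=0: L=hotel R=hotel -> agree -> hotel
i=1: L=delta, R=golf=BASE -> take LEFT -> delta
i=2: L=delta R=delta -> agree -> delta
i=3: L=alpha R=alpha -> agree -> alpha
i=4: L=golf=BASE, R=bravo -> take RIGHT -> bravo
i=5: L=hotel R=hotel -> agree -> hotel
i=6: L=hotel R=hotel -> agree -> hotel
i=7: L=charlie=BASE, R=alpha -> take RIGHT -> alpha
Index 7 -> alpha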